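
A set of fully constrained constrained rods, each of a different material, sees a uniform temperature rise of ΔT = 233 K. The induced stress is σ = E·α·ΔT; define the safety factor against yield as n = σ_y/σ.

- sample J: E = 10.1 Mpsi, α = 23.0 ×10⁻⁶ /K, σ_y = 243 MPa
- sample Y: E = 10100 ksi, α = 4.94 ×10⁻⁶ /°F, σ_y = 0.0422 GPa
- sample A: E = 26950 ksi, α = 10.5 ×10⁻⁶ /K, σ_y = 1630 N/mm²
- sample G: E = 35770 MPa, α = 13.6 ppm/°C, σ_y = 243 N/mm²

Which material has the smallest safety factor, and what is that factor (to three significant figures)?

Converting E to GPa, α to ×10⁻⁶/K, σ_y to MPa, then σ and n for each:
  sample J: E = 69.64, α = 23.0, σ_y = 243.0 → σ = 373 MPa, n = 0.651
  sample Y: E = 69.64, α = 8.89, σ_y = 42.20 → σ = 144 MPa, n = 0.292
  sample A: E = 185.8, α = 10.5, σ_y = 1630 → σ = 455 MPa, n = 3.59
  sample G: E = 35.77, α = 13.6, σ_y = 243.0 → σ = 113 MPa, n = 2.14
Sample Y has the lowest safety factor, n = 0.292.

sample Y, n = 0.292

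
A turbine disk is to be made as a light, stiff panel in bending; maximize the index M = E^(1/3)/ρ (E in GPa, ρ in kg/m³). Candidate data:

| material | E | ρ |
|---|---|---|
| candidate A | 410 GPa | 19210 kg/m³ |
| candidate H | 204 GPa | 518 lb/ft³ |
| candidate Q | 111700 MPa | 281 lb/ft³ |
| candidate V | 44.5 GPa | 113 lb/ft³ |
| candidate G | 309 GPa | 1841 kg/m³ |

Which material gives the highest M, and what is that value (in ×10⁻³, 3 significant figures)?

Normalizing units and computing the index:
  candidate A: E = 410.0 GPa, ρ = 19210 kg/m³
  candidate H: E = 204.0 GPa, ρ = 8298 kg/m³
  candidate Q: E = 111.7 GPa, ρ = 4501 kg/m³
  candidate V: E = 44.50 GPa, ρ = 1810 kg/m³
  candidate G: E = 309.0 GPa, ρ = 1841 kg/m³
  candidate G: M = 3.67×10⁻³
  candidate V: M = 1.96×10⁻³
  candidate Q: M = 1.07×10⁻³
  candidate H: M = 0.709×10⁻³
  candidate A: M = 0.387×10⁻³
Highest index: candidate G.

candidate G, M = 3.67×10⁻³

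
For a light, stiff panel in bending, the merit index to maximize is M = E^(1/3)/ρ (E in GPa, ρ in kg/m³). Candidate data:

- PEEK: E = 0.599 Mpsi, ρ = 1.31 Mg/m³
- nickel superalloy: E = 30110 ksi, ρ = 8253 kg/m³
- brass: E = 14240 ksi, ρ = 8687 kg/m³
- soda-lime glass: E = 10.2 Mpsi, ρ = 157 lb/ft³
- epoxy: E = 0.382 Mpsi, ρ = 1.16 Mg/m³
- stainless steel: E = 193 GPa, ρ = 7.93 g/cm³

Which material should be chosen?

soda-lime glass

Normalizing units and computing the index:
  PEEK: E = 4.130 GPa, ρ = 1310 kg/m³
  nickel superalloy: E = 207.6 GPa, ρ = 8253 kg/m³
  brass: E = 98.18 GPa, ρ = 8687 kg/m³
  soda-lime glass: E = 70.33 GPa, ρ = 2515 kg/m³
  epoxy: E = 2.634 GPa, ρ = 1160 kg/m³
  stainless steel: E = 193.0 GPa, ρ = 7930 kg/m³
  soda-lime glass: M = 1.64×10⁻³
  PEEK: M = 1.22×10⁻³
  epoxy: M = 1.19×10⁻³
  stainless steel: M = 0.729×10⁻³
  nickel superalloy: M = 0.717×10⁻³
  brass: M = 0.531×10⁻³
The maximum is for soda-lime glass.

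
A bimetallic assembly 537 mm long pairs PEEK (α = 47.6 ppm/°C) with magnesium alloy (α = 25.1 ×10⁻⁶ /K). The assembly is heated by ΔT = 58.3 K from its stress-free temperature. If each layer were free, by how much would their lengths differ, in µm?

704 µm

Δα = |47.6 − 25.1|×10⁻⁶/K = 22.5×10⁻⁶/K.
ΔL_mismatch = Δα·L·ΔT = 22.5×10⁻⁶ × 537.0 mm × 58.3 K = 704 µm.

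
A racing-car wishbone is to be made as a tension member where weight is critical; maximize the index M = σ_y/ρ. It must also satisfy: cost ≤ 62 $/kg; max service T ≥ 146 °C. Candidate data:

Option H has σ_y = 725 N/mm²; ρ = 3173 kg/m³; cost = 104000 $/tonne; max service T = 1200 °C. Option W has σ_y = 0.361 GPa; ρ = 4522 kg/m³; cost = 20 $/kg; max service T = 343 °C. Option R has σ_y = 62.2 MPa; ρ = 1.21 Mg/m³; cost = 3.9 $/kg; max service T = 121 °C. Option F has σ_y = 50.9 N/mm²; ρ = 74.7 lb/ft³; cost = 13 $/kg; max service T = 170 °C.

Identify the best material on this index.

Screen on constraints: cost ≤ 62 $/kg; max service T ≥ 146 °C. Survivors: option W, option F.
Putting every candidate on a common basis:
  option W: σ_y = 361.0 MPa, ρ = 4522 kg/m³
  option F: σ_y = 50.90 MPa, ρ = 1197 kg/m³
  option W: M = 79.8 kN·m/kg
  option F: M = 42.5 kN·m/kg
The maximum is for option W.

option W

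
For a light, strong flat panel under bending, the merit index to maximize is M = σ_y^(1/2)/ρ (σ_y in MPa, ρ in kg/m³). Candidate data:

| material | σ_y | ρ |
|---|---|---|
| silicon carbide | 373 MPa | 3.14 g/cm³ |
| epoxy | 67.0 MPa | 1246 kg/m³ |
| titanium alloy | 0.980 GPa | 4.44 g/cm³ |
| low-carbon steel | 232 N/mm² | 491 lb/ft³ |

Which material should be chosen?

titanium alloy

In SI units:
  silicon carbide: σ_y = 373.0 MPa, ρ = 3140 kg/m³
  epoxy: σ_y = 67.00 MPa, ρ = 1246 kg/m³
  titanium alloy: σ_y = 980.0 MPa, ρ = 4440 kg/m³
  low-carbon steel: σ_y = 232.0 MPa, ρ = 7865 kg/m³
  titanium alloy: M = 7.05×10⁻³
  epoxy: M = 6.57×10⁻³
  silicon carbide: M = 6.15×10⁻³
  low-carbon steel: M = 1.94×10⁻³
Highest index: titanium alloy.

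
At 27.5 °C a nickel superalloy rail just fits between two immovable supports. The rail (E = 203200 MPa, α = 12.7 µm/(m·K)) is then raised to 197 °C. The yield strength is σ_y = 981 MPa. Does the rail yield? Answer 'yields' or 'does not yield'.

E = 203200 MPa = 203.2 GPa.
ΔT = 169.5 K. Constrained thermal stress σ = E·α·ΔT = 203.2×10³ MPa × 12.7×10⁻⁶ × 169.5 = 437 MPa (compressive).
Compare to σ_y = 981 MPa: σ < σ_y, so it does not yield.

does not yield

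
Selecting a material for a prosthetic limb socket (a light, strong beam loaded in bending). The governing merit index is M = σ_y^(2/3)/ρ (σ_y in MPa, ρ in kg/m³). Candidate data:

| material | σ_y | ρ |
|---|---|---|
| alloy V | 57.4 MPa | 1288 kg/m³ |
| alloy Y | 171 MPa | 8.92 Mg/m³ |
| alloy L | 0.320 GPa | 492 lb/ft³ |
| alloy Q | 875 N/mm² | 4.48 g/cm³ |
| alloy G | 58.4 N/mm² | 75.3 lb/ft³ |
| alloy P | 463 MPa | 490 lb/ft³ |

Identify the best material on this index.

alloy Q

Convert each candidate to consistent units, then evaluate M:
  alloy V: σ_y = 57.40 MPa, ρ = 1288 kg/m³
  alloy Y: σ_y = 171.0 MPa, ρ = 8920 kg/m³
  alloy L: σ_y = 320.0 MPa, ρ = 7881 kg/m³
  alloy Q: σ_y = 875.0 MPa, ρ = 4480 kg/m³
  alloy G: σ_y = 58.40 MPa, ρ = 1206 kg/m³
  alloy P: σ_y = 463.0 MPa, ρ = 7849 kg/m³
  alloy Q: M = 20.4×10⁻³
  alloy G: M = 12.5×10⁻³
  alloy V: M = 11.6×10⁻³
  alloy P: M = 7.62×10⁻³
  alloy L: M = 5.94×10⁻³
  alloy Y: M = 3.45×10⁻³
Alloy Q has the largest M.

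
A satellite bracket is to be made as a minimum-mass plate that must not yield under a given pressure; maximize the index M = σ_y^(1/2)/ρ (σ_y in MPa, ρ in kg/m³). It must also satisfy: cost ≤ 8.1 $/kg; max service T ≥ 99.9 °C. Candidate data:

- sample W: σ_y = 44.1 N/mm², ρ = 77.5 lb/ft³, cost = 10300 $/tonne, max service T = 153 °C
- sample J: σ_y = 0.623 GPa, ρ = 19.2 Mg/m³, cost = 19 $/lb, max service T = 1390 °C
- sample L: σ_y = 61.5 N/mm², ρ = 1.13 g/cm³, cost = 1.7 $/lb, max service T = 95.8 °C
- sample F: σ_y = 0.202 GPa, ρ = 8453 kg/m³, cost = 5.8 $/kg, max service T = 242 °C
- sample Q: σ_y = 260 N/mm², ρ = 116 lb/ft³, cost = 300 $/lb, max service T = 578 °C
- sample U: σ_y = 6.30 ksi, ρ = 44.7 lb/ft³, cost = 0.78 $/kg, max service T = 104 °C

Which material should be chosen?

sample U

Screen on constraints: cost ≤ 8.1 $/kg; max service T ≥ 99.9 °C. Survivors: sample F, sample U.
After converting to SI:
  sample F: σ_y = 202.0 MPa, ρ = 8453 kg/m³
  sample U: σ_y = 43.44 MPa, ρ = 716.0 kg/m³
  sample U: M = 9.20×10⁻³
  sample F: M = 1.68×10⁻³
Sample U ranks first.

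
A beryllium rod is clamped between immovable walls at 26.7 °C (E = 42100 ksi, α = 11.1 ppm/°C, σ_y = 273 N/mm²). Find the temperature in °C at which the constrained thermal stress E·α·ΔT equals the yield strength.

E = 42100 ksi = 290.3 GPa.
σ_y = 273 N/mm² = 273.0 MPa.
E·α·ΔT = 273.0 MPa ⇒ ΔT = 273.0 / (290.3×10³ × 11.1×10⁻⁶) = 84.73 K.
T = 26.7 + 84.73 = 111.4 °C.

111 °C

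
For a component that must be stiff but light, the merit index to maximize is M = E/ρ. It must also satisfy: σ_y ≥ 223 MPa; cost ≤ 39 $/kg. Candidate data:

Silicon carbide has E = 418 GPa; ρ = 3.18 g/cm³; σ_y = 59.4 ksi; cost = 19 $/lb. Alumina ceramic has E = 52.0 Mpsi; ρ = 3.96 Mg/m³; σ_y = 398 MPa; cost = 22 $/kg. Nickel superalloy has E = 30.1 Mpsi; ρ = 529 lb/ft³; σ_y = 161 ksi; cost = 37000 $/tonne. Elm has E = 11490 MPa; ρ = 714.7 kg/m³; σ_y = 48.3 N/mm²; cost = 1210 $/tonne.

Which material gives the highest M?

alumina ceramic

Screen on constraints: σ_y ≥ 223 MPa; cost ≤ 39 $/kg. Survivors: alumina ceramic, nickel superalloy.
Convert each candidate to consistent units, then evaluate M:
  alumina ceramic: E = 358.5 GPa, ρ = 3960 kg/m³
  nickel superalloy: E = 207.5 GPa, ρ = 8474 kg/m³
  alumina ceramic: M = 90.5 MN·m/kg
  nickel superalloy: M = 24.5 MN·m/kg
Alumina ceramic has the largest M.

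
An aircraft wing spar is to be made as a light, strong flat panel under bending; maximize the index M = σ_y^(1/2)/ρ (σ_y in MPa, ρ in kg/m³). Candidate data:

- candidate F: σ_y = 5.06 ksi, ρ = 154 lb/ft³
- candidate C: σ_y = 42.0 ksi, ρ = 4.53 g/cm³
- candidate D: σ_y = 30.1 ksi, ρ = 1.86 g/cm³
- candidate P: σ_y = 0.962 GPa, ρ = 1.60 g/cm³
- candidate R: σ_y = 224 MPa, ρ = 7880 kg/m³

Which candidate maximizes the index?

Putting every candidate on a common basis:
  candidate F: σ_y = 34.89 MPa, ρ = 2467 kg/m³
  candidate C: σ_y = 289.6 MPa, ρ = 4530 kg/m³
  candidate D: σ_y = 207.5 MPa, ρ = 1860 kg/m³
  candidate P: σ_y = 962.0 MPa, ρ = 1600 kg/m³
  candidate R: σ_y = 224.0 MPa, ρ = 7880 kg/m³
  candidate P: M = 19.4×10⁻³
  candidate D: M = 7.75×10⁻³
  candidate C: M = 3.76×10⁻³
  candidate F: M = 2.39×10⁻³
  candidate R: M = 1.90×10⁻³
Highest index: candidate P.

candidate P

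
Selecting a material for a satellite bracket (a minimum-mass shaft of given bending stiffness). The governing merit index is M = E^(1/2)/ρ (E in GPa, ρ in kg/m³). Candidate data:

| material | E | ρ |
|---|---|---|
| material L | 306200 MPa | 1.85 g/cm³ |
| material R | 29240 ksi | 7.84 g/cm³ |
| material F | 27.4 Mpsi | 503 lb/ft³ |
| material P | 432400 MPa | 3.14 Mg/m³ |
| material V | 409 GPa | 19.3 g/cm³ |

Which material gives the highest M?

After converting to SI:
  material L: E = 306.2 GPa, ρ = 1850 kg/m³
  material R: E = 201.6 GPa, ρ = 7840 kg/m³
  material F: E = 188.9 GPa, ρ = 8057 kg/m³
  material P: E = 432.4 GPa, ρ = 3140 kg/m³
  material V: E = 409.0 GPa, ρ = 19300 kg/m³
  material L: M = 9.46×10⁻³
  material P: M = 6.62×10⁻³
  material R: M = 1.81×10⁻³
  material F: M = 1.71×10⁻³
  material V: M = 1.05×10⁻³
Material L has the largest M.

material L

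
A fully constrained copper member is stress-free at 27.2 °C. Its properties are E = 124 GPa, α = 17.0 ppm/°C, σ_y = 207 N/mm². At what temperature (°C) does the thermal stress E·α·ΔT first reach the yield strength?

σ_y = 207 N/mm² = 207.0 MPa.
E·α·ΔT = 207.0 MPa ⇒ ΔT = 207.0 / (124.0×10³ × 17.0×10⁻⁶) = 98.20 K.
T = 27.2 + 98.20 = 125.4 °C.

125 °C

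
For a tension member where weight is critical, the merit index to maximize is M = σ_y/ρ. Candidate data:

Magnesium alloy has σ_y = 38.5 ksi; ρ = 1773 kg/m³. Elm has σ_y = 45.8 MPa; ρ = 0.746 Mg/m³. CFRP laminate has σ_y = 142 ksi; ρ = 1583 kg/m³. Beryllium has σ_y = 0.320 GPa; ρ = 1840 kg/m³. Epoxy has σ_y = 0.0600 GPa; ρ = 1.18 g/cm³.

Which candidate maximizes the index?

Convert each candidate to consistent units, then evaluate M:
  magnesium alloy: σ_y = 265.4 MPa, ρ = 1773 kg/m³
  elm: σ_y = 45.80 MPa, ρ = 746.0 kg/m³
  CFRP laminate: σ_y = 979.1 MPa, ρ = 1583 kg/m³
  beryllium: σ_y = 320.0 MPa, ρ = 1840 kg/m³
  epoxy: σ_y = 60.00 MPa, ρ = 1180 kg/m³
  CFRP laminate: M = 618 kN·m/kg
  beryllium: M = 174 kN·m/kg
  magnesium alloy: M = 150 kN·m/kg
  elm: M = 61.4 kN·m/kg
  epoxy: M = 50.8 kN·m/kg
CFRP laminate ranks first.

CFRP laminate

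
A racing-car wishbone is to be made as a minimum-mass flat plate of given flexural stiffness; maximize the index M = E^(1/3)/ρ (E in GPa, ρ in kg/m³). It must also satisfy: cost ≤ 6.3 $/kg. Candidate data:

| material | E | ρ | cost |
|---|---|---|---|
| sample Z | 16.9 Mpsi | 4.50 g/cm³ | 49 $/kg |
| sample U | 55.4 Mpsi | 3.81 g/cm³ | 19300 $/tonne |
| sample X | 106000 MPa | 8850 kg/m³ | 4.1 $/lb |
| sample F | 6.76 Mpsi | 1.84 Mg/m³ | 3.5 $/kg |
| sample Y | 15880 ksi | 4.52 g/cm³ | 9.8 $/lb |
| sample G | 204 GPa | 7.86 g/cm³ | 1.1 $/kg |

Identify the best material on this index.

sample F

Screen on constraints: cost ≤ 6.3 $/kg. Survivors: sample F, sample G.
Convert each candidate to consistent units, then evaluate M:
  sample F: E = 46.61 GPa, ρ = 1840 kg/m³
  sample G: E = 204.0 GPa, ρ = 7860 kg/m³
  sample F: M = 1.96×10⁻³
  sample G: M = 0.749×10⁻³
Sample F ranks first.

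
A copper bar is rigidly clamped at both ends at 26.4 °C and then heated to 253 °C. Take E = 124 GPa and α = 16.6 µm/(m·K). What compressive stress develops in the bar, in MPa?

ΔT = 226.6 K. Constrained thermal stress σ = E·α·ΔT = 124.0×10³ MPa × 16.6×10⁻⁶ × 226.6 = 466 MPa (compressive).

466 MPa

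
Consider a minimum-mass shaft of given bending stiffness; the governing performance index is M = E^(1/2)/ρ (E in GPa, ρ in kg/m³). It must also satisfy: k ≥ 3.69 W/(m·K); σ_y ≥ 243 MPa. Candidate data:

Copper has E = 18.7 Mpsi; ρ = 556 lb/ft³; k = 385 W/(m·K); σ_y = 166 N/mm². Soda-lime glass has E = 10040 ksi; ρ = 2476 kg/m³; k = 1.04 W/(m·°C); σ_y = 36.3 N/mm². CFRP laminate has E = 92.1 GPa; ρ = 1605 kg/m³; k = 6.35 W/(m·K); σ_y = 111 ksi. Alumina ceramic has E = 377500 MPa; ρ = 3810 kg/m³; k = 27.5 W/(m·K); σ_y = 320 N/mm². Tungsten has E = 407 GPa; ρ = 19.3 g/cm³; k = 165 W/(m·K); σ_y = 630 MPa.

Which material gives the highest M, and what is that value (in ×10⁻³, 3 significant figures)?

CFRP laminate, M = 5.98×10⁻³

Screen on constraints: k ≥ 3.69 W/(m·K); σ_y ≥ 243 MPa. Survivors: CFRP laminate, alumina ceramic, tungsten.
Putting every candidate on a common basis:
  CFRP laminate: E = 92.10 GPa, ρ = 1605 kg/m³
  alumina ceramic: E = 377.5 GPa, ρ = 3810 kg/m³
  tungsten: E = 407.0 GPa, ρ = 19300 kg/m³
  CFRP laminate: M = 5.98×10⁻³
  alumina ceramic: M = 5.10×10⁻³
  tungsten: M = 1.05×10⁻³
CFRP laminate has the largest M.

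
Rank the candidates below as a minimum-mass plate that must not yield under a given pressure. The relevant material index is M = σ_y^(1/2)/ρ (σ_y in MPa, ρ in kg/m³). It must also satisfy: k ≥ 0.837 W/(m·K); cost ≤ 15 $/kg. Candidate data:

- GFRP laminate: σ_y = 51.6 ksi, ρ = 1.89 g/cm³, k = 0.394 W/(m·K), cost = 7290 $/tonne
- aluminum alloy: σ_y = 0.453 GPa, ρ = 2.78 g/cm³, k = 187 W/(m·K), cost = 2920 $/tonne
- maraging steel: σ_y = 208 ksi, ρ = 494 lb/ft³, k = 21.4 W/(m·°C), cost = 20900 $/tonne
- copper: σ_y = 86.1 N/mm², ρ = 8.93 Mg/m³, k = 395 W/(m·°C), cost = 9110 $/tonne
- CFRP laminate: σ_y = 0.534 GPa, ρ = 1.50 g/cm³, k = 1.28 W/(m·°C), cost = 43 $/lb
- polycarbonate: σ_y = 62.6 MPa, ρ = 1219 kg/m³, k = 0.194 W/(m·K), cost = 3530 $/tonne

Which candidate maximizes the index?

aluminum alloy

Screen on constraints: k ≥ 0.837 W/(m·K); cost ≤ 15 $/kg. Survivors: aluminum alloy, copper.
Putting every candidate on a common basis:
  aluminum alloy: σ_y = 453.0 MPa, ρ = 2780 kg/m³
  copper: σ_y = 86.10 MPa, ρ = 8930 kg/m³
  aluminum alloy: M = 7.66×10⁻³
  copper: M = 1.04×10⁻³
Aluminum alloy has the largest M.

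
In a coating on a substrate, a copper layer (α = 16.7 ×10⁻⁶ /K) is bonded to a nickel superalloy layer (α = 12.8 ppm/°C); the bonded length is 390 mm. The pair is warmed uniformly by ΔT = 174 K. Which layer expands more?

copper

α(copper) = 16.7×10⁻⁶/K vs α(nickel superalloy) = 12.8×10⁻⁶/K.
Higher α expands more for the same ΔT: copper.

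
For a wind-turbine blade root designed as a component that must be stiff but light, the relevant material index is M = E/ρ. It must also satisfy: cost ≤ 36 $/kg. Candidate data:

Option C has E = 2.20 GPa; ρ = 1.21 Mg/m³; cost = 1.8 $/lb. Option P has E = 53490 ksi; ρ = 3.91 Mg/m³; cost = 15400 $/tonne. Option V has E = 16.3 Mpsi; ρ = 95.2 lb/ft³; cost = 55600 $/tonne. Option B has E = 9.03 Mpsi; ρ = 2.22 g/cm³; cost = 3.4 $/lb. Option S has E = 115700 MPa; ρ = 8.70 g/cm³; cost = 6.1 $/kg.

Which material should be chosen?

Screen on constraints: cost ≤ 36 $/kg. Survivors: option C, option P, option B, option S.
Convert each candidate to consistent units, then evaluate M:
  option C: E = 2.200 GPa, ρ = 1210 kg/m³
  option P: E = 368.8 GPa, ρ = 3910 kg/m³
  option B: E = 62.26 GPa, ρ = 2220 kg/m³
  option S: E = 115.7 GPa, ρ = 8700 kg/m³
  option P: M = 94.3 MN·m/kg
  option B: M = 28.0 MN·m/kg
  option S: M = 13.3 MN·m/kg
  option C: M = 1.82 MN·m/kg
Option P ranks first.

option P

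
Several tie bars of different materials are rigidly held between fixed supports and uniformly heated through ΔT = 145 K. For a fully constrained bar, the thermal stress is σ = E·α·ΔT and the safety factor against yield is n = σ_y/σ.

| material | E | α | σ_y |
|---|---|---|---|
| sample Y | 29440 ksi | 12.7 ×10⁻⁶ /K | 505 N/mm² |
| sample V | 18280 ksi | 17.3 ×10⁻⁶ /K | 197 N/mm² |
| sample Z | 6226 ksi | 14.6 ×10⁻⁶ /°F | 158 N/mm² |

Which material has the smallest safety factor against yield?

sample V

In consistent units (E in GPa, α in ×10⁻⁶/K, σ_y in MPa):
  sample Y: E = 203.0, α = 12.7, σ_y = 505.0 → σ = 374 MPa, n = 1.35
  sample V: E = 126.0, α = 17.3, σ_y = 197.0 → σ = 316 MPa, n = 0.623
  sample Z: E = 42.93, α = 26.3, σ_y = 158.0 → σ = 164 MPa, n = 0.966
The minimum is sample V at n = 0.623.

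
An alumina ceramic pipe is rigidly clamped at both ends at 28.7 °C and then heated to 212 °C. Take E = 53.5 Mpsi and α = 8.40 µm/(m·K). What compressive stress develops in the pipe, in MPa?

E = 53.5 Mpsi = 368.9 GPa.
ΔT = 183.3 K. Constrained thermal stress σ = E·α·ΔT = 368.9×10³ MPa × 8.40×10⁻⁶ × 183.3 = 568 MPa (compressive).

568 MPa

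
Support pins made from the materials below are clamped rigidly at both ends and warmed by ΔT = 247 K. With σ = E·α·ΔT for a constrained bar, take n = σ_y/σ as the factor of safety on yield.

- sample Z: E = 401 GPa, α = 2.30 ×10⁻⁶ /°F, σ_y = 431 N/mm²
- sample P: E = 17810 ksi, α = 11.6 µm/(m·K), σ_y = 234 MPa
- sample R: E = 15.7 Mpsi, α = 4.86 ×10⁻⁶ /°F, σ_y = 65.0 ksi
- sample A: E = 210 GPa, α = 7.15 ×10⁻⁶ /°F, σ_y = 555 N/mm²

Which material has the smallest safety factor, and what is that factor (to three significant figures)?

sample P, n = 0.665

Per material, after unit conversion:
  sample Z: E = 401.0, α = 4.14, σ_y = 431.0 → σ = 410 MPa, n = 1.05
  sample P: E = 122.8, α = 11.6, σ_y = 234.0 → σ = 352 MPa, n = 0.665
  sample R: E = 108.2, α = 8.75, σ_y = 448.2 → σ = 234 MPa, n = 1.92
  sample A: E = 210.0, α = 12.9, σ_y = 555.0 → σ = 668 MPa, n = 0.831
Sample P has the lowest safety factor, n = 0.665.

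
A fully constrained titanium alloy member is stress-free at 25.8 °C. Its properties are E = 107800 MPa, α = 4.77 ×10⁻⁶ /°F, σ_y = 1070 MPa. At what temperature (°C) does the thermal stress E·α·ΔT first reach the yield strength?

E = 107800 MPa = 107.8 GPa.
α = 4.77×10⁻⁶/°F × 9/5 = 8.59×10⁻⁶/K.
E·α·ΔT = 1070 MPa ⇒ ΔT = 1070 / (107.8×10³ × 8.59×10⁻⁶) = 1156 K.
T = 25.8 + 1156 = 1182 °C.

1180 °C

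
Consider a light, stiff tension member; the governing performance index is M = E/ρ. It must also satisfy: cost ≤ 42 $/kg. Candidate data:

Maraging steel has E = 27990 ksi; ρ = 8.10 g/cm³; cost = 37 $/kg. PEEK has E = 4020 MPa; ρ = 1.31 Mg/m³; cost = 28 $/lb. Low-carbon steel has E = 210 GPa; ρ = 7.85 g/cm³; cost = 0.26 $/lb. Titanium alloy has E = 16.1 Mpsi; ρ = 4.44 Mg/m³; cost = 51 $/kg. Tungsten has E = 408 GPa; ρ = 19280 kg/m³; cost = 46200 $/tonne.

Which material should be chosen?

low-carbon steel

Screen on constraints: cost ≤ 42 $/kg. Survivors: maraging steel, low-carbon steel.
Convert each candidate to consistent units, then evaluate M:
  maraging steel: E = 193.0 GPa, ρ = 8100 kg/m³
  low-carbon steel: E = 210.0 GPa, ρ = 7850 kg/m³
  low-carbon steel: M = 26.8 MN·m/kg
  maraging steel: M = 23.8 MN·m/kg
The maximum is for low-carbon steel.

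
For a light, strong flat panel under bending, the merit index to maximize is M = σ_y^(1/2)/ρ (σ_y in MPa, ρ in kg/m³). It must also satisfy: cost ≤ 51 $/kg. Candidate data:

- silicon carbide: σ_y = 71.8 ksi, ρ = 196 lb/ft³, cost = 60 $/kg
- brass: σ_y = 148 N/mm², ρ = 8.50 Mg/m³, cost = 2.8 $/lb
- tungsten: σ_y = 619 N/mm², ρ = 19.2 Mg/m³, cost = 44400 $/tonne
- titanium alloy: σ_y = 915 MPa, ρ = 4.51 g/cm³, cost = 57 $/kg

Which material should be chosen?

Screen on constraints: cost ≤ 51 $/kg. Survivors: brass, tungsten.
Convert each candidate to consistent units, then evaluate M:
  brass: σ_y = 148.0 MPa, ρ = 8500 kg/m³
  tungsten: σ_y = 619.0 MPa, ρ = 19200 kg/m³
  brass: M = 1.43×10⁻³
  tungsten: M = 1.30×10⁻³
Highest index: brass.

brass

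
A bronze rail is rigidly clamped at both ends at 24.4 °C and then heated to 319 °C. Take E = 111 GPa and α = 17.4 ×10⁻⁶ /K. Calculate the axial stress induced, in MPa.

569 MPa

ΔT = 294.6 K. Constrained thermal stress σ = E·α·ΔT = 111.0×10³ MPa × 17.4×10⁻⁶ × 294.6 = 569 MPa (compressive).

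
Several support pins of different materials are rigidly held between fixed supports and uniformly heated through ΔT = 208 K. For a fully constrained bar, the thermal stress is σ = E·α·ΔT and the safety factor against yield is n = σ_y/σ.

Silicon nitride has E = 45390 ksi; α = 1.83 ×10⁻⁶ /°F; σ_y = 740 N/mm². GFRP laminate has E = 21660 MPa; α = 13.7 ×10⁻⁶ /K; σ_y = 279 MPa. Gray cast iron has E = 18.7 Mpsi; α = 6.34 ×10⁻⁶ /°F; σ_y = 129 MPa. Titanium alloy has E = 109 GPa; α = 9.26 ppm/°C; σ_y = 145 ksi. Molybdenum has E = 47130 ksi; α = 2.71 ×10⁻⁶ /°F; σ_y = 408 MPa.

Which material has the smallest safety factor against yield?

Per material, after unit conversion:
  silicon nitride: E = 313.0, α = 3.29, σ_y = 740.0 → σ = 214 MPa, n = 3.45
  GFRP laminate: E = 21.66, α = 13.7, σ_y = 279.0 → σ = 61.7 MPa, n = 4.52
  gray cast iron: E = 128.9, α = 11.4, σ_y = 129.0 → σ = 306 MPa, n = 0.422
  titanium alloy: E = 109.0, α = 9.26, σ_y = 999.7 → σ = 210 MPa, n = 4.76
  molybdenum: E = 324.9, α = 4.88, σ_y = 408.0 → σ = 330 MPa, n = 1.24
The minimum is gray cast iron at n = 0.422.

gray cast iron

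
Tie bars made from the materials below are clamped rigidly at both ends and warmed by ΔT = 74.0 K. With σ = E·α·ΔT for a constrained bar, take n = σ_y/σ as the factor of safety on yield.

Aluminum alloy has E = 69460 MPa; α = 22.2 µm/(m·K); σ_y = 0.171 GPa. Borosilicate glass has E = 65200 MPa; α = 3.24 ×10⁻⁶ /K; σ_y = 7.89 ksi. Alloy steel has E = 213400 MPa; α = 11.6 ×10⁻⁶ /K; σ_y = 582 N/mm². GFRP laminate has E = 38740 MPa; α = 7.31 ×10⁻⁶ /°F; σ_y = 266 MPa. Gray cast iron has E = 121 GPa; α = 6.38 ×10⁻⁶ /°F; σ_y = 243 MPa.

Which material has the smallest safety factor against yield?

In consistent units (E in GPa, α in ×10⁻⁶/K, σ_y in MPa):
  aluminum alloy: E = 69.46, α = 22.2, σ_y = 171.0 → σ = 114 MPa, n = 1.50
  borosilicate glass: E = 65.20, α = 3.24, σ_y = 54.40 → σ = 15.6 MPa, n = 3.48
  alloy steel: E = 213.4, α = 11.6, σ_y = 582.0 → σ = 183 MPa, n = 3.18
  GFRP laminate: E = 38.74, α = 13.2, σ_y = 266.0 → σ = 37.7 MPa, n = 7.05
  gray cast iron: E = 121.0, α = 11.5, σ_y = 243.0 → σ = 103 MPa, n = 2.36
Aluminum alloy has the lowest safety factor, n = 1.50.

aluminum alloy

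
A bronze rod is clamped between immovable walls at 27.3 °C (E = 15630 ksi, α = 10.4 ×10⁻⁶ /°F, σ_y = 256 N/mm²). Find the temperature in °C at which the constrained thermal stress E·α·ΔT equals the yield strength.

154 °C

E = 15630 ksi = 107.8 GPa.
α = 10.4×10⁻⁶/°F × 9/5 = 18.7×10⁻⁶/K.
σ_y = 256 N/mm² = 256.0 MPa.
E·α·ΔT = 256.0 MPa ⇒ ΔT = 256.0 / (107.8×10³ × 18.7×10⁻⁶) = 126.9 K.
T = 27.3 + 126.9 = 154.2 °C.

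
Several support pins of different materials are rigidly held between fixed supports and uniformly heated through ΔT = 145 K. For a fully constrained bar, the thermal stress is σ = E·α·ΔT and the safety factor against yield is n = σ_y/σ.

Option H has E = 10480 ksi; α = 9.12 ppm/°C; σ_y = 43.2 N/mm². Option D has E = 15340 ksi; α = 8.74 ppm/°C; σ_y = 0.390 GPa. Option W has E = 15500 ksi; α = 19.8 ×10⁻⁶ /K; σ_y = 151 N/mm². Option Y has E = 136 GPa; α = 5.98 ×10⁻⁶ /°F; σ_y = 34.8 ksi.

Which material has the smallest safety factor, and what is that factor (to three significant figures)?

option H, n = 0.452

With everything in SI (GPa, ×10⁻⁶/K, MPa):
  option H: E = 72.26, α = 9.12, σ_y = 43.20 → σ = 95.6 MPa, n = 0.452
  option D: E = 105.8, α = 8.74, σ_y = 390.0 → σ = 134 MPa, n = 2.91
  option W: E = 106.9, α = 19.8, σ_y = 151.0 → σ = 307 MPa, n = 0.492
  option Y: E = 136.0, α = 10.8, σ_y = 239.9 → σ = 212 MPa, n = 1.13
Option H has the lowest safety factor, n = 0.452.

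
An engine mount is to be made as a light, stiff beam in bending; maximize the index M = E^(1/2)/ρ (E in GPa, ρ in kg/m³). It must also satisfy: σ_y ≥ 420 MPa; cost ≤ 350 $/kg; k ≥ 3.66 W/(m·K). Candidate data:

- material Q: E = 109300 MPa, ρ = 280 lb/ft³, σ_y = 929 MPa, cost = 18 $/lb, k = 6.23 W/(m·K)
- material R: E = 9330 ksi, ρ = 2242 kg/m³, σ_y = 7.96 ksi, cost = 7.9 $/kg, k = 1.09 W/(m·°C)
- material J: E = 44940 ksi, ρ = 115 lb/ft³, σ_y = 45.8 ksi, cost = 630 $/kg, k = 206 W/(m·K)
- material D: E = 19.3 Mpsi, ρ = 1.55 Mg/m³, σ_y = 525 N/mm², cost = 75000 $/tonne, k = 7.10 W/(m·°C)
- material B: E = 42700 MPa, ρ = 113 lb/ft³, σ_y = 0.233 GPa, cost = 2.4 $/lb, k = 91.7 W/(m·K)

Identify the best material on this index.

material D

Screen on constraints: σ_y ≥ 420 MPa; cost ≤ 350 $/kg; k ≥ 3.66 W/(m·K). Survivors: material Q, material D.
In SI units:
  material Q: E = 109.3 GPa, ρ = 4485 kg/m³
  material D: E = 133.1 GPa, ρ = 1550 kg/m³
  material D: M = 7.44×10⁻³
  material Q: M = 2.33×10⁻³
The maximum is for material D.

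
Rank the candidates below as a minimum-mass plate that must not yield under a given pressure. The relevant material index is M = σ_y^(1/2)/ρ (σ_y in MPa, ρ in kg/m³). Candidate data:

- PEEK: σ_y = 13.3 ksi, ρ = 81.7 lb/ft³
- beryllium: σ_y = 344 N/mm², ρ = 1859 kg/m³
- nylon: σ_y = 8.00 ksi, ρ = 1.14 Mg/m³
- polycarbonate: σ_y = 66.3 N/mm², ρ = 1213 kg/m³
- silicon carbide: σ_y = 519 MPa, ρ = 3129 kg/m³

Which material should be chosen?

Normalizing units and computing the index:
  PEEK: σ_y = 91.70 MPa, ρ = 1309 kg/m³
  beryllium: σ_y = 344.0 MPa, ρ = 1859 kg/m³
  nylon: σ_y = 55.16 MPa, ρ = 1140 kg/m³
  polycarbonate: σ_y = 66.30 MPa, ρ = 1213 kg/m³
  silicon carbide: σ_y = 519.0 MPa, ρ = 3129 kg/m³
  beryllium: M = 9.98×10⁻³
  PEEK: M = 7.32×10⁻³
  silicon carbide: M = 7.28×10⁻³
  polycarbonate: M = 6.71×10⁻³
  nylon: M = 6.51×10⁻³
Beryllium ranks first.

beryllium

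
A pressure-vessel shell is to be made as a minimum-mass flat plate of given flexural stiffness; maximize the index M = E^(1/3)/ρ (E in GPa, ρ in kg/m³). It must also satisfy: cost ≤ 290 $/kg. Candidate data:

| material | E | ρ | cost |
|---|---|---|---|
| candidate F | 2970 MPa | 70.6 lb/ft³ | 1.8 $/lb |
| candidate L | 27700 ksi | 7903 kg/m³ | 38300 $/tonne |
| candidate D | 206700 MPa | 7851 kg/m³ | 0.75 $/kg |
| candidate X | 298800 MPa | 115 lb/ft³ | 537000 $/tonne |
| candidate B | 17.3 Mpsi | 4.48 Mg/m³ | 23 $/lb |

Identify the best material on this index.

candidate F

Screen on constraints: cost ≤ 290 $/kg. Survivors: candidate F, candidate L, candidate D, candidate B.
Convert each candidate to consistent units, then evaluate M:
  candidate F: E = 2.970 GPa, ρ = 1131 kg/m³
  candidate L: E = 191.0 GPa, ρ = 7903 kg/m³
  candidate D: E = 206.7 GPa, ρ = 7851 kg/m³
  candidate B: E = 119.3 GPa, ρ = 4480 kg/m³
  candidate F: M = 1.27×10⁻³
  candidate B: M = 1.10×10⁻³
  candidate D: M = 0.753×10⁻³
  candidate L: M = 0.729×10⁻³
Candidate F ranks first.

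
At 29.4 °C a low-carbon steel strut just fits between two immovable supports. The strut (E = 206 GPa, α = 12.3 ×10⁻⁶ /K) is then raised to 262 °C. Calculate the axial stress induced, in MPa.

ΔT = 232.6 K. Constrained thermal stress σ = E·α·ΔT = 206.0×10³ MPa × 12.3×10⁻⁶ × 232.6 = 589 MPa (compressive).

589 MPa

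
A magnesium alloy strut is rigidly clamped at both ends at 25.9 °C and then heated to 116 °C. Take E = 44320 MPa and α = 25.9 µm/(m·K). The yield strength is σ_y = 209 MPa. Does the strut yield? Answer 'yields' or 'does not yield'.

does not yield

E = 44320 MPa = 44.32 GPa.
ΔT = 90.10 K. Constrained thermal stress σ = E·α·ΔT = 44.32×10³ MPa × 25.9×10⁻⁶ × 90.10 = 103 MPa (compressive).
Compare to σ_y = 209 MPa: σ < σ_y, so it does not yield.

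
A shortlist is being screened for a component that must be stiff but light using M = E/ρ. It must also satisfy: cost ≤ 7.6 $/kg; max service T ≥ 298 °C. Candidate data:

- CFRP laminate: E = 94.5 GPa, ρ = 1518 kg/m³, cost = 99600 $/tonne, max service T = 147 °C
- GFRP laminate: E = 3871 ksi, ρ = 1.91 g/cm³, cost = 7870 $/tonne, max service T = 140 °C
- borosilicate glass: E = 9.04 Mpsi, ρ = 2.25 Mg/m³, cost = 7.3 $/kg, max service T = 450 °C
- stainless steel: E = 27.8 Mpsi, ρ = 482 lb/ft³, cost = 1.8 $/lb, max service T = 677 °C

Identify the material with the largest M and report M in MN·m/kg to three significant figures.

Screen on constraints: cost ≤ 7.6 $/kg; max service T ≥ 298 °C. Survivors: borosilicate glass, stainless steel.
After converting to SI:
  borosilicate glass: E = 62.33 GPa, ρ = 2250 kg/m³
  stainless steel: E = 191.7 GPa, ρ = 7721 kg/m³
  borosilicate glass: M = 27.7 MN·m/kg
  stainless steel: M = 24.8 MN·m/kg
Borosilicate glass has the largest M.

borosilicate glass, M = 27.7 MN·m/kg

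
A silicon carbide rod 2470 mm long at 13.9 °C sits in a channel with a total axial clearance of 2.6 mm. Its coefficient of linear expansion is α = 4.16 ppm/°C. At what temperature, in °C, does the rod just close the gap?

267 °C

α·L₀·ΔT = 2.6 mm ⇒ ΔT = 2.6 / (4.16×10⁻⁶ × 2470.0) = 253.0 K.
T = 13.9 + 253.0 = 266.9 °C.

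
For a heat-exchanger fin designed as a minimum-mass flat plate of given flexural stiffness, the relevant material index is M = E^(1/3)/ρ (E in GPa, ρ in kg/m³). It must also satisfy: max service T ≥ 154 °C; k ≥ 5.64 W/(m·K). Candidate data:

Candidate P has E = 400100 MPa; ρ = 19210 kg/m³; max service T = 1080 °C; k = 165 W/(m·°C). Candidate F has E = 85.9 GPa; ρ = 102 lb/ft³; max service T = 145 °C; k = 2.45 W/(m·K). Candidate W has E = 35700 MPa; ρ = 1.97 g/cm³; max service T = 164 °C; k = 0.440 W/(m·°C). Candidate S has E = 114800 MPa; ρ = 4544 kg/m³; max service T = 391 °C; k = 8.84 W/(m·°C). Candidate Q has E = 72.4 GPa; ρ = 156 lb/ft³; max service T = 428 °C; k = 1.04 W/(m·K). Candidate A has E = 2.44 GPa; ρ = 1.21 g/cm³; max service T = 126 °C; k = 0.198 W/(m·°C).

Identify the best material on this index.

Screen on constraints: max service T ≥ 154 °C; k ≥ 5.64 W/(m·K). Survivors: candidate P, candidate S.
Convert each candidate to consistent units, then evaluate M:
  candidate P: E = 400.1 GPa, ρ = 19210 kg/m³
  candidate S: E = 114.8 GPa, ρ = 4544 kg/m³
  candidate S: M = 1.07×10⁻³
  candidate P: M = 0.384×10⁻³
Candidate S ranks first.

candidate S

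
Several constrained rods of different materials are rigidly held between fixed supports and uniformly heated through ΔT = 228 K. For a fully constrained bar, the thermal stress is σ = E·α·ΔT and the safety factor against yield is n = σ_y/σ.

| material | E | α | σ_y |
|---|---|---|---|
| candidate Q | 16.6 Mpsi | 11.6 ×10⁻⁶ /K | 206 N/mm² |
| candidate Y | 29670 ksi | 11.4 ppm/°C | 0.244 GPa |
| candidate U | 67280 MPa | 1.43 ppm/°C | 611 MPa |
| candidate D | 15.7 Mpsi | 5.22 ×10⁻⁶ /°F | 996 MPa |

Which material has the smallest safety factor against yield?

In consistent units (E in GPa, α in ×10⁻⁶/K, σ_y in MPa):
  candidate Q: E = 114.5, α = 11.6, σ_y = 206.0 → σ = 303 MPa, n = 0.681
  candidate Y: E = 204.6, α = 11.4, σ_y = 244.0 → σ = 532 MPa, n = 0.459
  candidate U: E = 67.28, α = 1.43, σ_y = 611.0 → σ = 21.9 MPa, n = 27.9
  candidate D: E = 108.2, α = 9.40, σ_y = 996.0 → σ = 232 MPa, n = 4.29
Candidate Y has the lowest safety factor, n = 0.459.

candidate Y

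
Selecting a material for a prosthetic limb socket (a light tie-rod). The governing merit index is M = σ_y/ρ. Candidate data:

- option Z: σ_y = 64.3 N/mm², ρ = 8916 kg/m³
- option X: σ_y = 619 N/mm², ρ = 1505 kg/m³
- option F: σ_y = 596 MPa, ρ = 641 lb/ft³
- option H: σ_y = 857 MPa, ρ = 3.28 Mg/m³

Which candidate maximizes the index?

option X

In SI units:
  option Z: σ_y = 64.30 MPa, ρ = 8916 kg/m³
  option X: σ_y = 619.0 MPa, ρ = 1505 kg/m³
  option F: σ_y = 596.0 MPa, ρ = 10270 kg/m³
  option H: σ_y = 857.0 MPa, ρ = 3280 kg/m³
  option X: M = 411 kN·m/kg
  option H: M = 261 kN·m/kg
  option F: M = 58.0 kN·m/kg
  option Z: M = 7.21 kN·m/kg
Option X ranks first.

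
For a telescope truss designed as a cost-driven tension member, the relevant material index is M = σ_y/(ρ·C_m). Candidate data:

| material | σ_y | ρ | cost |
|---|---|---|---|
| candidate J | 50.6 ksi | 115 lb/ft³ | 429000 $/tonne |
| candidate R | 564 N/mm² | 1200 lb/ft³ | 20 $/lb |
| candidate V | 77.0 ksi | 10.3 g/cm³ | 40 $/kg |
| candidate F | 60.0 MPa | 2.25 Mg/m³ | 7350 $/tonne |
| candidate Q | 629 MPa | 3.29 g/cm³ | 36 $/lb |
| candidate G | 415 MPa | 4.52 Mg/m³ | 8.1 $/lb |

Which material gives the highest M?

In SI units:
  candidate J: σ_y = 348.9 MPa, ρ = 1842 kg/m³, cost = 429.0 $/kg
  candidate R: σ_y = 564.0 MPa, ρ = 19220 kg/m³, cost = 44.09 $/kg
  candidate V: σ_y = 530.9 MPa, ρ = 10300 kg/m³, cost = 40.00 $/kg
  candidate F: σ_y = 60.00 MPa, ρ = 2250 kg/m³, cost = 7.350 $/kg
  candidate Q: σ_y = 629.0 MPa, ρ = 3290 kg/m³, cost = 79.37 $/kg
  candidate G: σ_y = 415.0 MPa, ρ = 4520 kg/m³, cost = 17.86 $/kg
  candidate G: M = 5.14 kN·m per $
  candidate F: M = 3.63 kN·m per $
  candidate Q: M = 2.41 kN·m per $
  candidate V: M = 1.29 kN·m per $
  candidate R: M = 0.665 kN·m per $
  candidate J: M = 0.441 kN·m per $
Highest index: candidate G.

candidate G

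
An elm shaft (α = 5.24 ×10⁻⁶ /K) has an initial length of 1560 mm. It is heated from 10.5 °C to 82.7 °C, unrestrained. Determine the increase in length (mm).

ΔT = 82.7 − 10.5 = 72.20 K.
ΔL = α·L₀·ΔT = 5.24×10⁻⁶ × 1560 mm × 72.20 K = 0.590 mm.

0.590 mm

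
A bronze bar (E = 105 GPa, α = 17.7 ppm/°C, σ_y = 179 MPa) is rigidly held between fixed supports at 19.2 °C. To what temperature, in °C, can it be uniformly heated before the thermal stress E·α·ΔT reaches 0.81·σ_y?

97.2 °C

E·α·ΔT = 145.0 MPa ⇒ ΔT = 145.0 / (105.0×10³ × 17.7×10⁻⁶) = 78.01 K.
T = 19.2 + 78.01 = 97.21 °C.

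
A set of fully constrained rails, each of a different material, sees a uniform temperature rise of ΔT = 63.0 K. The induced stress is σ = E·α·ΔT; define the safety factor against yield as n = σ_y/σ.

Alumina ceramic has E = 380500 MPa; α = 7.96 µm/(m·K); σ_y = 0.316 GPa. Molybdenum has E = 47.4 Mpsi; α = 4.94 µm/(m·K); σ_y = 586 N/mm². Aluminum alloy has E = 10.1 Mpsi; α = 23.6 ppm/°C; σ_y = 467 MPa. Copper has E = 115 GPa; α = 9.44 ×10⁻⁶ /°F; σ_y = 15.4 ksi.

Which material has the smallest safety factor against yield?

copper

Converting E to GPa, α to ×10⁻⁶/K, σ_y to MPa, then σ and n for each:
  alumina ceramic: E = 380.5, α = 7.96, σ_y = 316.0 → σ = 191 MPa, n = 1.66
  molybdenum: E = 326.8, α = 4.94, σ_y = 586.0 → σ = 102 MPa, n = 5.76
  aluminum alloy: E = 69.64, α = 23.6, σ_y = 467.0 → σ = 104 MPa, n = 4.51
  copper: E = 115.0, α = 17.0, σ_y = 106.2 → σ = 123 MPa, n = 0.862
Copper has the lowest safety factor, n = 0.862.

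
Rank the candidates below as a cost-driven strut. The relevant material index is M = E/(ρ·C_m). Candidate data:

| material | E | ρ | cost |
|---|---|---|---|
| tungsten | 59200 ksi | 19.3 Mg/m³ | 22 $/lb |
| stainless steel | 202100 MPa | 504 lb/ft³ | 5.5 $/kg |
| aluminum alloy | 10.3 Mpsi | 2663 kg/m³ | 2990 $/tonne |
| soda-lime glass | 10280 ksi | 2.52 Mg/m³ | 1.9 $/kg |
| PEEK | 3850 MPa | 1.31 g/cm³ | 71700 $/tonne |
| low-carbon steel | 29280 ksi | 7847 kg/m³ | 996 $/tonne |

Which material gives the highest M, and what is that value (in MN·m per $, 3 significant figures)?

low-carbon steel, M = 25.8 MN·m per $

After converting to SI:
  tungsten: E = 408.2 GPa, ρ = 19300 kg/m³, cost = 48.50 $/kg
  stainless steel: E = 202.1 GPa, ρ = 8073 kg/m³, cost = 5.500 $/kg
  aluminum alloy: E = 71.02 GPa, ρ = 2663 kg/m³, cost = 2.990 $/kg
  soda-lime glass: E = 70.88 GPa, ρ = 2520 kg/m³, cost = 1.900 $/kg
  PEEK: E = 3.850 GPa, ρ = 1310 kg/m³, cost = 71.70 $/kg
  low-carbon steel: E = 201.9 GPa, ρ = 7847 kg/m³, cost = 0.9960 $/kg
  low-carbon steel: M = 25.8 MN·m per $
  soda-lime glass: M = 14.8 MN·m per $
  aluminum alloy: M = 8.92 MN·m per $
  stainless steel: M = 4.55 MN·m per $
  tungsten: M = 0.436 MN·m per $
  PEEK: M = 0.0410 MN·m per $
Highest index: low-carbon steel.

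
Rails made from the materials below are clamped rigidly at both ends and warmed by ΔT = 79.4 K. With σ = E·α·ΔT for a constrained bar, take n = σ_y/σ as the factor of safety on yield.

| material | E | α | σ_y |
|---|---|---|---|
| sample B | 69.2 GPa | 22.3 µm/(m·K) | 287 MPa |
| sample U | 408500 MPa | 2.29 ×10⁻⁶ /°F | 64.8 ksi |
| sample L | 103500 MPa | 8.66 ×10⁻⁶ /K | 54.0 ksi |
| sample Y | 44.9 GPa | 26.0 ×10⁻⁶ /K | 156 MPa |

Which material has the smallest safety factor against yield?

Converting E to GPa, α to ×10⁻⁶/K, σ_y to MPa, then σ and n for each:
  sample B: E = 69.20, α = 22.3, σ_y = 287.0 → σ = 123 MPa, n = 2.34
  sample U: E = 408.5, α = 4.12, σ_y = 446.8 → σ = 134 MPa, n = 3.34
  sample L: E = 103.5, α = 8.66, σ_y = 372.3 → σ = 71.2 MPa, n = 5.23
  sample Y: E = 44.90, α = 26.0, σ_y = 156.0 → σ = 92.7 MPa, n = 1.68
Smallest n: sample Y with n = 1.68.

sample Y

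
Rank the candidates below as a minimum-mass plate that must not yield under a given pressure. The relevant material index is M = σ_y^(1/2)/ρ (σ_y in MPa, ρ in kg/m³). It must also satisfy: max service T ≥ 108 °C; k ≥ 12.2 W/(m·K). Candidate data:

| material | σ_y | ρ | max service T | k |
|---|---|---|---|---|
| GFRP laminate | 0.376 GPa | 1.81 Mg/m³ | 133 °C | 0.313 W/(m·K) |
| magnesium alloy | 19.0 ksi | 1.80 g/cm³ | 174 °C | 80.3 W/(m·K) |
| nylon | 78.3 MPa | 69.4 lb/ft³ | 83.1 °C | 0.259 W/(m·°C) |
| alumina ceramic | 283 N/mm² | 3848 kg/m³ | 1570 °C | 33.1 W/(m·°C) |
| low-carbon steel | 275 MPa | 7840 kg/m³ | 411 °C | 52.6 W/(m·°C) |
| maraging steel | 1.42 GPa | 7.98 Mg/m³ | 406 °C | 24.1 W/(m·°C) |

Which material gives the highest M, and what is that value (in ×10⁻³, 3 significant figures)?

magnesium alloy, M = 6.36×10⁻³

Screen on constraints: max service T ≥ 108 °C; k ≥ 12.2 W/(m·K). Survivors: magnesium alloy, alumina ceramic, low-carbon steel, maraging steel.
In SI units:
  magnesium alloy: σ_y = 131.0 MPa, ρ = 1800 kg/m³
  alumina ceramic: σ_y = 283.0 MPa, ρ = 3848 kg/m³
  low-carbon steel: σ_y = 275.0 MPa, ρ = 7840 kg/m³
  maraging steel: σ_y = 1420 MPa, ρ = 7980 kg/m³
  magnesium alloy: M = 6.36×10⁻³
  maraging steel: M = 4.72×10⁻³
  alumina ceramic: M = 4.37×10⁻³
  low-carbon steel: M = 2.12×10⁻³
Highest index: magnesium alloy.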